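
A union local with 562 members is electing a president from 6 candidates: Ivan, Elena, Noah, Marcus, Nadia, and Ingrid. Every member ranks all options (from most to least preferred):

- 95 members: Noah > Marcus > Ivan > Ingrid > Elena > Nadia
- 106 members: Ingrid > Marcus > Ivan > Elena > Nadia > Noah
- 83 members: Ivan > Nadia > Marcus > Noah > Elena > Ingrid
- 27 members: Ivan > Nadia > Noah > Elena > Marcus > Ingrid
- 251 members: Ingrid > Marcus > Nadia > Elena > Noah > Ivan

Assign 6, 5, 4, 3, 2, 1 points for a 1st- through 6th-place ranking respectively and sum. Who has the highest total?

Ivan: 95·4 + 106·4 + 83·6 + 27·6 + 251·1 = 1715
Elena: 95·2 + 106·3 + 83·2 + 27·3 + 251·3 = 1508
Noah: 95·6 + 106·1 + 83·3 + 27·4 + 251·2 = 1535
Marcus: 95·5 + 106·5 + 83·4 + 27·2 + 251·5 = 2646
Nadia: 95·1 + 106·2 + 83·5 + 27·5 + 251·4 = 1861
Ingrid: 95·3 + 106·6 + 83·1 + 27·1 + 251·6 = 2537
Marcus has the highest Borda score (2646).

Marcus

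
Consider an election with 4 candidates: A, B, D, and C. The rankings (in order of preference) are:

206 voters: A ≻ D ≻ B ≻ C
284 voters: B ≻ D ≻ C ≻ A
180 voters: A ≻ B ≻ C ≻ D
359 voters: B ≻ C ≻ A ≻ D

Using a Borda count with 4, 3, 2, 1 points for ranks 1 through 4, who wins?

B

A: 206·4 + 284·1 + 180·4 + 359·2 = 2546
B: 206·2 + 284·4 + 180·3 + 359·4 = 3524
D: 206·3 + 284·3 + 180·1 + 359·1 = 2009
C: 206·1 + 284·2 + 180·2 + 359·3 = 2211
B has the highest Borda score (3524).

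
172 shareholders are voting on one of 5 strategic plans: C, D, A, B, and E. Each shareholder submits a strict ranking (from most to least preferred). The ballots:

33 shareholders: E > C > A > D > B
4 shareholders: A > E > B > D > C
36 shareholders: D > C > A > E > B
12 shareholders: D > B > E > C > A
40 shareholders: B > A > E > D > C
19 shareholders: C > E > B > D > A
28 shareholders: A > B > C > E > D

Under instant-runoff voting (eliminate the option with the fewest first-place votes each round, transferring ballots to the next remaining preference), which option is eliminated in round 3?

D

Round 1: C 19, D 48, A 32, B 40, E 33. Eliminate C.
Round 2: D 48, A 32, B 40, E 52. Eliminate A.
Round 3: D 48, B 68, E 56. Eliminate D.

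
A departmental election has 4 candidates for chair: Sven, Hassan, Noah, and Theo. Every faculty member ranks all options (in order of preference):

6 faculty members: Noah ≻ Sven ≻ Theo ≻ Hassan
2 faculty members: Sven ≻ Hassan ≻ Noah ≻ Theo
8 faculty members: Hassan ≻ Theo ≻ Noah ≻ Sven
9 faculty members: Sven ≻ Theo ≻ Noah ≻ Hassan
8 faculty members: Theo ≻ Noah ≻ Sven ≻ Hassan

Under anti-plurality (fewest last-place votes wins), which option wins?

Last-place votes: Sven 8, Hassan 23, Noah 0, Theo 2.
Noah is ranked last by the fewest voters, so Noah wins.

Noah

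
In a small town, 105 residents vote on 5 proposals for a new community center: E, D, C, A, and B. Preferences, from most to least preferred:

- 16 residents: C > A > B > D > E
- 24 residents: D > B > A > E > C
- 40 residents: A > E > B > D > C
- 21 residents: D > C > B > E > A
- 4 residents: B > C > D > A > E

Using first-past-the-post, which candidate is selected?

First-place votes: E 0, D 45, C 16, A 40, B 4.
D has the most first-place votes.

D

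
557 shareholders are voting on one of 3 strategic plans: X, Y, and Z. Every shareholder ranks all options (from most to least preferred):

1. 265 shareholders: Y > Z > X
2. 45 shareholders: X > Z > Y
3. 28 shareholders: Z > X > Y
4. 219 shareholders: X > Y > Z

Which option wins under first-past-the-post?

Y

First-place votes: X 264, Y 265, Z 28.
Y has the most first-place votes.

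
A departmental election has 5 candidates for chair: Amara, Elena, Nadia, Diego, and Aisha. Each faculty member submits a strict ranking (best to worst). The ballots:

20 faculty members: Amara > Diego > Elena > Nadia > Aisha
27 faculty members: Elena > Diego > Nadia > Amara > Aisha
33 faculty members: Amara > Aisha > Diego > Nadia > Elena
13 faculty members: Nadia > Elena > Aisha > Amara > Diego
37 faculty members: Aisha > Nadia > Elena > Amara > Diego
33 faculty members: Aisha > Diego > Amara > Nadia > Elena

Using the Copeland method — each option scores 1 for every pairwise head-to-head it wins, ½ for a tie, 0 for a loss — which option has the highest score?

Amara: beats Elena, Nadia, and Diego; loses to Aisha → score 3.
Elena: loses to Amara, Nadia, Diego, and Aisha → score 0.
Nadia: beats Elena; loses to Amara, Diego, and Aisha → score 1.
Diego: beats Elena and Nadia; loses to Amara and Aisha → score 2.
Aisha: beats Amara, Elena, Nadia, and Diego → score 4.
Aisha has the best pairwise record.

Aisha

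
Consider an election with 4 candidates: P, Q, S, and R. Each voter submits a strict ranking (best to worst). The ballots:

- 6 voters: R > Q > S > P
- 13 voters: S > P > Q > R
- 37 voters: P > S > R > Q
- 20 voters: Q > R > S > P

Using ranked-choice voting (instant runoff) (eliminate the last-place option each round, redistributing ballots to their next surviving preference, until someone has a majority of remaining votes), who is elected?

P

Round 1: P 37, Q 20, S 13, R 6. Eliminate R.
Round 2: P 37, Q 26, S 13. Eliminate S.
Round 3: P 50, Q 26. P has a majority.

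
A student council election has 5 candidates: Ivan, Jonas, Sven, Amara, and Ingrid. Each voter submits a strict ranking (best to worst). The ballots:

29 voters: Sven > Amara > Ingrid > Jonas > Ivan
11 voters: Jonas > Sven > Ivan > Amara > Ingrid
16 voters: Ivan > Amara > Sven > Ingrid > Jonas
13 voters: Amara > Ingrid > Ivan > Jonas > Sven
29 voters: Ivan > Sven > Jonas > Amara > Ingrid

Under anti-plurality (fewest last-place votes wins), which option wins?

Amara

Last-place votes: Ivan 29, Jonas 16, Sven 13, Amara 0, Ingrid 40.
Amara is ranked last by the fewest voters, so Amara wins.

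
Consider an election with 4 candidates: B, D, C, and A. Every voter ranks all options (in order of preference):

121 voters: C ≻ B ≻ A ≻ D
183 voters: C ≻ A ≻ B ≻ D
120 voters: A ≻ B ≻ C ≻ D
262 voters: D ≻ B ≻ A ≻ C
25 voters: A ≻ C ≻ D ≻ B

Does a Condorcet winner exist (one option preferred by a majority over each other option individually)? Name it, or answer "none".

B vs D: 424–287 for B.
B vs C: 382–329 for B.
B vs A: 383–328 for B.
B beats every other option head-to-head.

B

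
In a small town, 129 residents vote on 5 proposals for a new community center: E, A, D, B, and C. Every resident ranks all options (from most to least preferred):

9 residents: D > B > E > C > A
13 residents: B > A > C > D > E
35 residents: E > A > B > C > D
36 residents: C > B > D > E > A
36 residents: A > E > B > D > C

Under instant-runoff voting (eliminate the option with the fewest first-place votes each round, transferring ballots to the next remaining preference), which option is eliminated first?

Round 1: E 35, A 36, D 9, B 13, C 36. Eliminate D.

D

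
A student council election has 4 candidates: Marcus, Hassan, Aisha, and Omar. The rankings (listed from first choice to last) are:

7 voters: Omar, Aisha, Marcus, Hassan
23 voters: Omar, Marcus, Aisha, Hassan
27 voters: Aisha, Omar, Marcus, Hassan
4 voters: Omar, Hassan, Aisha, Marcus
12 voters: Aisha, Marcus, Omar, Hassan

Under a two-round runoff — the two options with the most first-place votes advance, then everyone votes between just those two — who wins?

Round 1 first-place votes: Marcus 0, Hassan 0, Aisha 39, Omar 34.
Aisha and Omar advance.
Runoff: Aisha is preferred to Omar by 39 voters; Omar by 34.
Aisha wins the runoff.

Aisha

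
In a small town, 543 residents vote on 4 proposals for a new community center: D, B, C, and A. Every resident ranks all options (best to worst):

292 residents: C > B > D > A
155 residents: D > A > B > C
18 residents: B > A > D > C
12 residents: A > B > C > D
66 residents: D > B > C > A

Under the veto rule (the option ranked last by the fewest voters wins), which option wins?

B

Last-place votes: D 12, B 0, C 173, A 358.
B is ranked last by the fewest voters, so B wins.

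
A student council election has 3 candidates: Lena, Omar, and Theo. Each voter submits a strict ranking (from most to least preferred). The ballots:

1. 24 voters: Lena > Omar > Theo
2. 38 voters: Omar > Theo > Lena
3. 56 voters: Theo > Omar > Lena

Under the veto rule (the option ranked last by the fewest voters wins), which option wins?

Last-place votes: Lena 94, Omar 0, Theo 24.
Omar is ranked last by the fewest voters, so Omar wins.

Omar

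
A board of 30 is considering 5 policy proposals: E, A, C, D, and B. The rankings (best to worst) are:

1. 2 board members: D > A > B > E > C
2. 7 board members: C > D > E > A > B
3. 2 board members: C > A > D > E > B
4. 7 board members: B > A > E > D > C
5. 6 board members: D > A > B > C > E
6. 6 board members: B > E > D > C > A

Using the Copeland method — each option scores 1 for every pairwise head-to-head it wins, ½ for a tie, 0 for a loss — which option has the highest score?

E: ties C; loses to A, D, and B → score 0.5.
A: beats E and B; ties C; loses to D → score 2.5.
C: ties E and A; loses to D and B → score 1.
D: beats E, A, C, and B → score 4.
B: beats E and C; loses to A and D → score 2.
D has the best pairwise record.

D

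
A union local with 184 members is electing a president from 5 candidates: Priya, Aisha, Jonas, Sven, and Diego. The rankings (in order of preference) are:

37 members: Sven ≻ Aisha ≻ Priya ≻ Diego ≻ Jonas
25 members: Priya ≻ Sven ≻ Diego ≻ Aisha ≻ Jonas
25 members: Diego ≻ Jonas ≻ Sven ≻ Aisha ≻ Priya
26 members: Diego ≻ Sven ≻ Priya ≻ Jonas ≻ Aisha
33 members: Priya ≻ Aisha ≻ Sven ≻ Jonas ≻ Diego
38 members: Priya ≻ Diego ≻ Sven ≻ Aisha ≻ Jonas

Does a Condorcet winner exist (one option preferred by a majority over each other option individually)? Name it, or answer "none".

Priya

Priya vs Aisha: 122–62 for Priya.
Priya vs Jonas: 159–25 for Priya.
Priya vs Sven: 96–88 for Priya.
Priya vs Diego: 133–51 for Priya.
Priya beats every other option head-to-head.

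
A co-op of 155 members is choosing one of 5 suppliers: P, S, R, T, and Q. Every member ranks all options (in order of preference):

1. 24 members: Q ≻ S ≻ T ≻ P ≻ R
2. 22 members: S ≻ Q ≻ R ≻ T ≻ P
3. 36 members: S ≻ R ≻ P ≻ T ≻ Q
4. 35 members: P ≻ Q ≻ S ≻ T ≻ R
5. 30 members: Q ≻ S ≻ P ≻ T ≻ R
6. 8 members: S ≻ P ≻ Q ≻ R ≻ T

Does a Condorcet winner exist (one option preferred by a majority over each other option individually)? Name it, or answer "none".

Checking pairwise contests:
S beats P 120–35.
Q beats S 89–66.
P beats R 97–58.
P beats T 109–46.
P beats Q 79–76.
Every option loses at least one head-to-head, so there is no Condorcet winner.

none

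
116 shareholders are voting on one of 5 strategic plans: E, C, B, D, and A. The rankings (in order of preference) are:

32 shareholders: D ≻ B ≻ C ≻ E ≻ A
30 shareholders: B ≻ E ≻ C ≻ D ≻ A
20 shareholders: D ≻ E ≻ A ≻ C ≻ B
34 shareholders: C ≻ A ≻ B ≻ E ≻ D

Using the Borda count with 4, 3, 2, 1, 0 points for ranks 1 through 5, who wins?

E: 32·1 + 30·3 + 20·3 + 34·1 = 216
C: 32·2 + 30·2 + 20·1 + 34·4 = 280
B: 32·3 + 30·4 + 20·0 + 34·2 = 284
D: 32·4 + 30·1 + 20·4 + 34·0 = 238
A: 32·0 + 30·0 + 20·2 + 34·3 = 142
B has the highest Borda score (284).

B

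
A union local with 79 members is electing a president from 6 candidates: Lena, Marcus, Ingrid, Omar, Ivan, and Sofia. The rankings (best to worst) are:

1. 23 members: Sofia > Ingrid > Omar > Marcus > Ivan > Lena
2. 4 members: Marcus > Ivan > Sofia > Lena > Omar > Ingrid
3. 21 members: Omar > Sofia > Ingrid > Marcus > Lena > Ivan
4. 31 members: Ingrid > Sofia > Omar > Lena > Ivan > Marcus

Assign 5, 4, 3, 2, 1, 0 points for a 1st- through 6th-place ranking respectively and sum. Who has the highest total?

Sofia

Lena: 23·0 + 4·2 + 21·1 + 31·2 = 91
Marcus: 23·2 + 4·5 + 21·2 + 31·0 = 108
Ingrid: 23·4 + 4·0 + 21·3 + 31·5 = 310
Omar: 23·3 + 4·1 + 21·5 + 31·3 = 271
Ivan: 23·1 + 4·4 + 21·0 + 31·1 = 70
Sofia: 23·5 + 4·3 + 21·4 + 31·4 = 335
Sofia has the highest Borda score (335).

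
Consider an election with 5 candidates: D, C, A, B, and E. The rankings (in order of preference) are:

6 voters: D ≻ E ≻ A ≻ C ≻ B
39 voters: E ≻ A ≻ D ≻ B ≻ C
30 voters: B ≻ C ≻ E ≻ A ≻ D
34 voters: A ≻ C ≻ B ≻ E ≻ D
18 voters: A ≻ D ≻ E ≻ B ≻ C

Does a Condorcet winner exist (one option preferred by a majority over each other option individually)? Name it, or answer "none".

none

Checking pairwise contests:
C beats D 64–63.
A beats C 97–30.
E beats A 75–52.
A beats B 97–30.
C beats E 64–63.
Every option loses at least one head-to-head, so there is no Condorcet winner.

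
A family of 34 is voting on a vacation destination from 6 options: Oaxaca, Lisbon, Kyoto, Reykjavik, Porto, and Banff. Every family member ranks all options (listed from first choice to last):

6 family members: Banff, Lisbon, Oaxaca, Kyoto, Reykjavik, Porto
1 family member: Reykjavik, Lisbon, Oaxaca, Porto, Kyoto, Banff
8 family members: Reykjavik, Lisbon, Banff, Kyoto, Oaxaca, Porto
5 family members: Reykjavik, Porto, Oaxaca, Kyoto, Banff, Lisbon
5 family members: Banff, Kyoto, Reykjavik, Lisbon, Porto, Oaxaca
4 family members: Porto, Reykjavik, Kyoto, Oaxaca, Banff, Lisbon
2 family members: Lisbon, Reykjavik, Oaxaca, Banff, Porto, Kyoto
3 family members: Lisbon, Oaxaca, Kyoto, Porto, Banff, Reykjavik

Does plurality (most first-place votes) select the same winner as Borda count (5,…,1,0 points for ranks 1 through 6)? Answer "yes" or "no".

Plurality — first-place votes: Oaxaca 0, Lisbon 5, Kyoto 0, Reykjavik 14, Porto 4, Banff 11. Winner: Reykjavik.
Borda — scores: Oaxaca 70, Lisbon 95, Kyoto 80, Reykjavik 115, Porto 55, Banff 95. Winner: Reykjavik.
The two methods agree.

yes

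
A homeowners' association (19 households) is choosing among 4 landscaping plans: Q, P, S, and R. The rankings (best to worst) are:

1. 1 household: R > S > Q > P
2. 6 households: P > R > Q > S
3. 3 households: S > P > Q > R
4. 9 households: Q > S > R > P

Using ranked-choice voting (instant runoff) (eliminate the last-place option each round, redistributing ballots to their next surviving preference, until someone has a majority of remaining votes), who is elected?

Q

Round 1: Q 9, P 6, S 3, R 1. Eliminate R.
Round 2: Q 9, P 6, S 4. Eliminate S.
Round 3: Q 10, P 9. Q has a majority.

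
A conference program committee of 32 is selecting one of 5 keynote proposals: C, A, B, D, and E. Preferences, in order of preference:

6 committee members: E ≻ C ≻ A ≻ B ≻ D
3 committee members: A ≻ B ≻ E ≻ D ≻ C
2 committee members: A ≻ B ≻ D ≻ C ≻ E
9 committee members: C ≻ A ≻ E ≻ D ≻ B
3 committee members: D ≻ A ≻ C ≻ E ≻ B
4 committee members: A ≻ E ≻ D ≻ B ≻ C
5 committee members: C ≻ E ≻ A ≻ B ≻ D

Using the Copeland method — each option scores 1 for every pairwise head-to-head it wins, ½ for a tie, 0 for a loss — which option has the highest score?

C

C: beats A, B, D, and E → score 4.
A: beats B, D, and E; loses to C → score 3.
B: ties D; loses to C, A, and E → score 0.5.
D: ties B; loses to C, A, and E → score 0.5.
E: beats B and D; loses to C and A → score 2.
C has the best pairwise record.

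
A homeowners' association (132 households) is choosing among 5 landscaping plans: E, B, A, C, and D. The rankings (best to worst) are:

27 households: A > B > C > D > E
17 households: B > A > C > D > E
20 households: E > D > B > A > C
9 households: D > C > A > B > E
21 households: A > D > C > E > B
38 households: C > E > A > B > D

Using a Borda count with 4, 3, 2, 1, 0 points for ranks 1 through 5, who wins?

A

E: 27·0 + 17·0 + 20·4 + 9·0 + 21·1 + 38·3 = 215
B: 27·3 + 17·4 + 20·2 + 9·1 + 21·0 + 38·1 = 236
A: 27·4 + 17·3 + 20·1 + 9·2 + 21·4 + 38·2 = 357
C: 27·2 + 17·2 + 20·0 + 9·3 + 21·2 + 38·4 = 309
D: 27·1 + 17·1 + 20·3 + 9·4 + 21·3 + 38·0 = 203
A has the highest Borda score (357).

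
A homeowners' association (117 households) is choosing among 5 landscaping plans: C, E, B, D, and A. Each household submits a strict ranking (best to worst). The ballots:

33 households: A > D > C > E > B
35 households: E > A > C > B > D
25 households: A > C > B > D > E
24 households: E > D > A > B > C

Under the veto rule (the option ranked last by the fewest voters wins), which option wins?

Last-place votes: C 24, E 25, B 33, D 35, A 0.
A is ranked last by the fewest voters, so A wins.

A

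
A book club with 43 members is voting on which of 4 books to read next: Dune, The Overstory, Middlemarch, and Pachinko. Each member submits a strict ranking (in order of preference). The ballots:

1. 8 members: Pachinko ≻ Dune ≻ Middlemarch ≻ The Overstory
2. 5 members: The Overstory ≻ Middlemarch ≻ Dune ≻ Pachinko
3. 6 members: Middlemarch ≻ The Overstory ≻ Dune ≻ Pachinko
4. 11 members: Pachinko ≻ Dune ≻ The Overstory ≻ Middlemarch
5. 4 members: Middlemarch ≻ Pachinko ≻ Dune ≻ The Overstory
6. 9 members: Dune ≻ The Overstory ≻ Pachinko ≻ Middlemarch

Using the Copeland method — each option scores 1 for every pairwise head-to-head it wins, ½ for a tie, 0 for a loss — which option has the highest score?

Dune: beats The Overstory and Middlemarch; loses to Pachinko → score 2.
The Overstory: beats Middlemarch; loses to Dune and Pachinko → score 1.
Middlemarch: loses to Dune, The Overstory, and Pachinko → score 0.
Pachinko: beats Dune, The Overstory, and Middlemarch → score 3.
Pachinko has the best pairwise record.

Pachinko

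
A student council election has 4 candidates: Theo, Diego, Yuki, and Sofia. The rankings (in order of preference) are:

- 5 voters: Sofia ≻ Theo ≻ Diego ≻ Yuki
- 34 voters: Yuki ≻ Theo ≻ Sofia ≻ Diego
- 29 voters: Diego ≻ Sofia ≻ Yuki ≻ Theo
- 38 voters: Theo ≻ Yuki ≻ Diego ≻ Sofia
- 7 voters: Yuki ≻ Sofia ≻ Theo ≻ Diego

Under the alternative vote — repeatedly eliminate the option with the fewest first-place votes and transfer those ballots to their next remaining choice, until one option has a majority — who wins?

Round 1: Theo 38, Diego 29, Yuki 41, Sofia 5. Eliminate Sofia.
Round 2: Theo 43, Diego 29, Yuki 41. Eliminate Diego.
Round 3: Theo 43, Yuki 70. Yuki has a majority.

Yuki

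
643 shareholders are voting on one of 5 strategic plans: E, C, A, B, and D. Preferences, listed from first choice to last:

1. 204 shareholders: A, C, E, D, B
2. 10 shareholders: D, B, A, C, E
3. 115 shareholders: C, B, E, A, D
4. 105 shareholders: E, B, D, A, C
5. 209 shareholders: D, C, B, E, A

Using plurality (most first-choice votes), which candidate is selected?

D

First-place votes: E 105, C 115, A 204, B 0, D 219.
D has the most first-place votes.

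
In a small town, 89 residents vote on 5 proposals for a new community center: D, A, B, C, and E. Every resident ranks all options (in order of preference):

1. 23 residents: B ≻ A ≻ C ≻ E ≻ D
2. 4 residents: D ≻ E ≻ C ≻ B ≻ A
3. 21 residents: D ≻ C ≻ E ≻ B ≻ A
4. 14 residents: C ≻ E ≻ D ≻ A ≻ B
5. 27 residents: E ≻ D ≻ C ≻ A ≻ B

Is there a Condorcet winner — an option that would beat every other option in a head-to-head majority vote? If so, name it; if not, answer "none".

Checking pairwise contests:
E beats D 64–25.
D beats A 66–23.
D beats B 66–23.
D beats C 52–37.
C beats E 58–31.
Every option loses at least one head-to-head, so there is no Condorcet winner.

none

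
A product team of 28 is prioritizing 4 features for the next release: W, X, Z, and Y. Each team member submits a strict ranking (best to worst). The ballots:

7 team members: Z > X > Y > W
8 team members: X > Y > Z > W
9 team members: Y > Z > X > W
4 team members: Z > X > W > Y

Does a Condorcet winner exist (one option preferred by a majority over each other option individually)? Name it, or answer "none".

Checking pairwise contests:
X beats W 28–0.
Z beats X 20–8.
Y beats Z 17–11.
X beats Y 19–9.
Every option loses at least one head-to-head, so there is no Condorcet winner.

none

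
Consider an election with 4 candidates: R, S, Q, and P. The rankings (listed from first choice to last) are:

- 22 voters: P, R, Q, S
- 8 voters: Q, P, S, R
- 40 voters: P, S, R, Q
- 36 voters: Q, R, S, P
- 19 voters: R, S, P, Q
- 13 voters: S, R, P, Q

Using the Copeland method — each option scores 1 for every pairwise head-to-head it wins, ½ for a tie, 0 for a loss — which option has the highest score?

R: beats S and Q; loses to P → score 2.
S: beats Q; loses to R and P → score 1.
Q: loses to R, S, and P → score 0.
P: beats R, S, and Q → score 3.
P has the best pairwise record.

P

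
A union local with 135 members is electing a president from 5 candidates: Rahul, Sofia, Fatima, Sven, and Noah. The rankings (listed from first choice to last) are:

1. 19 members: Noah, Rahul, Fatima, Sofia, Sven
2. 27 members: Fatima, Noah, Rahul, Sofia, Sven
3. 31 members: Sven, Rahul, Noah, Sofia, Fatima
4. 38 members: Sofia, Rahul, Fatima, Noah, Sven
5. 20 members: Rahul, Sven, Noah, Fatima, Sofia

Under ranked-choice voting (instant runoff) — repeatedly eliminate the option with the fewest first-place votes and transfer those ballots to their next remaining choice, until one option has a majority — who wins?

Round 1: Rahul 20, Sofia 38, Fatima 27, Sven 31, Noah 19. Eliminate Noah.
Round 2: Rahul 39, Sofia 38, Fatima 27, Sven 31. Eliminate Fatima.
Round 3: Rahul 66, Sofia 38, Sven 31. Eliminate Sven.
Round 4: Rahul 97, Sofia 38. Rahul has a majority.

Rahul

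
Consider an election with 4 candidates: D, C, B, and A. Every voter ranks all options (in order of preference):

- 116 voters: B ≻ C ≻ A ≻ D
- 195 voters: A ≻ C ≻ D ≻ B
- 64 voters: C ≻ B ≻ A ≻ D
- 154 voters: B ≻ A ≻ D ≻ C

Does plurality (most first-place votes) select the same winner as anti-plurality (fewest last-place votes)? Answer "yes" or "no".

no

Plurality — first-place votes: D 0, C 64, B 270, A 195. Winner: B.
Anti-plurality — last-place votes: D 180, C 154, B 195, A 0. Winner: A.
The two methods disagree.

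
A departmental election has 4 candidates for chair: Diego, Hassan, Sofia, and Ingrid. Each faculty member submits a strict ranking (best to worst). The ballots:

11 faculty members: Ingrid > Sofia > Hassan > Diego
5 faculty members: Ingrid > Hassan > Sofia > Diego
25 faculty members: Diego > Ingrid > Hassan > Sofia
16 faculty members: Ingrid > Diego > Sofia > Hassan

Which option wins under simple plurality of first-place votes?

Ingrid

First-place votes: Diego 25, Hassan 0, Sofia 0, Ingrid 32.
Ingrid has the most first-place votes.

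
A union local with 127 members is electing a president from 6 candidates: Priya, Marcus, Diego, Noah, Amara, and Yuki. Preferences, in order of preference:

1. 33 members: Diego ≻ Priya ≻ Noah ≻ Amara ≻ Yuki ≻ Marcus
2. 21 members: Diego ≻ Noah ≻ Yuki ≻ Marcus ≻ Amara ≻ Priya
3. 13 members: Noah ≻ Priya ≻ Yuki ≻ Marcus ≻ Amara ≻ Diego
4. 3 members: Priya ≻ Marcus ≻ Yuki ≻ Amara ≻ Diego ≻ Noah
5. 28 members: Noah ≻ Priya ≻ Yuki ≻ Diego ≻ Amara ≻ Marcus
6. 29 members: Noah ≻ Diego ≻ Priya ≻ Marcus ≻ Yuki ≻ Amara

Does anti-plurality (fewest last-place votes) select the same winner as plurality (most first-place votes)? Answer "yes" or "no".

Anti-plurality — last-place votes: Priya 21, Marcus 61, Diego 13, Noah 3, Amara 29, Yuki 0. Winner: Yuki.
Plurality — first-place votes: Priya 3, Marcus 0, Diego 54, Noah 70, Amara 0, Yuki 0. Winner: Noah.
The two methods disagree.

no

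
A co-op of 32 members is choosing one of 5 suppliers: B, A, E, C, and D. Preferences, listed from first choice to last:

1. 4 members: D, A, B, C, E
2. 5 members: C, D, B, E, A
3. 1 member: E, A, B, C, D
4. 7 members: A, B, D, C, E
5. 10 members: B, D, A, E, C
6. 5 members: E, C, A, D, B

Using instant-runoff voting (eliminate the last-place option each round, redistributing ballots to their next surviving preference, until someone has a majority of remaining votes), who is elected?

A

Round 1: B 10, A 7, E 6, C 5, D 4. Eliminate D.
Round 2: B 10, A 11, E 6, C 5. Eliminate C.
Round 3: B 15, A 11, E 6. Eliminate E.
Round 4: B 15, A 17. A has a majority.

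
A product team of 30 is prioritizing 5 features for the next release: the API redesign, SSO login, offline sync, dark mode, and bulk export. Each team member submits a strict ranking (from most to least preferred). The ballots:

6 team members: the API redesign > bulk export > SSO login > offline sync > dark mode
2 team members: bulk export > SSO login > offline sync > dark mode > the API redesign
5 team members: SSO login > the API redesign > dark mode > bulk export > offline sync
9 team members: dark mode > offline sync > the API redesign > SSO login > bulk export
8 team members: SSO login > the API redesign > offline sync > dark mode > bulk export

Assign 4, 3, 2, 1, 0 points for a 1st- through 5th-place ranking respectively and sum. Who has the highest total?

the API redesign: 6·4 + 2·0 + 5·3 + 9·2 + 8·3 = 81
SSO login: 6·2 + 2·3 + 5·4 + 9·1 + 8·4 = 79
offline sync: 6·1 + 2·2 + 5·0 + 9·3 + 8·2 = 53
dark mode: 6·0 + 2·1 + 5·2 + 9·4 + 8·1 = 56
bulk export: 6·3 + 2·4 + 5·1 + 9·0 + 8·0 = 31
the API redesign has the highest Borda score (81).

the API redesign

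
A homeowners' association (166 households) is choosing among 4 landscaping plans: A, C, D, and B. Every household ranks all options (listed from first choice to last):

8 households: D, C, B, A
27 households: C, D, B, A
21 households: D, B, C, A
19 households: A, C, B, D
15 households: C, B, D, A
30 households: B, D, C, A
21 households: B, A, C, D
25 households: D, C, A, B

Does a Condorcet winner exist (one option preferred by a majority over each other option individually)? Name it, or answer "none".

Checking pairwise contests:
C beats A 126–40.
D beats C 84–82.
B beats D 85–81.
C beats B 94–72.
Every option loses at least one head-to-head, so there is no Condorcet winner.

none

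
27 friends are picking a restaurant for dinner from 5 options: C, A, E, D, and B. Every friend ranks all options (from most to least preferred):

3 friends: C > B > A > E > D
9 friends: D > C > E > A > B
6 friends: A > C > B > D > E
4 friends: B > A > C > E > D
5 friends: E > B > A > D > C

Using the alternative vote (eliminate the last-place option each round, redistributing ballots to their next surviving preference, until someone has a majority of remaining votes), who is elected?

Round 1: C 3, A 6, E 5, D 9, B 4. Eliminate C.
Round 2: A 6, E 5, D 9, B 7. Eliminate E.
Round 3: A 6, D 9, B 12. Eliminate A.
Round 4: D 9, B 18. B has a majority.

B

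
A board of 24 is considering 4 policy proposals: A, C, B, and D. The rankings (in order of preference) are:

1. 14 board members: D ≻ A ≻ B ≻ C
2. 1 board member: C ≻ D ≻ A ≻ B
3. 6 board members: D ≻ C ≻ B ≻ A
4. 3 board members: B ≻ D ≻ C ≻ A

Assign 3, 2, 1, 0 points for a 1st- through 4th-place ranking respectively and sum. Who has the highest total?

A: 14·2 + 1·1 + 6·0 + 3·0 = 29
C: 14·0 + 1·3 + 6·2 + 3·1 = 18
B: 14·1 + 1·0 + 6·1 + 3·3 = 29
D: 14·3 + 1·2 + 6·3 + 3·2 = 68
D has the highest Borda score (68).

D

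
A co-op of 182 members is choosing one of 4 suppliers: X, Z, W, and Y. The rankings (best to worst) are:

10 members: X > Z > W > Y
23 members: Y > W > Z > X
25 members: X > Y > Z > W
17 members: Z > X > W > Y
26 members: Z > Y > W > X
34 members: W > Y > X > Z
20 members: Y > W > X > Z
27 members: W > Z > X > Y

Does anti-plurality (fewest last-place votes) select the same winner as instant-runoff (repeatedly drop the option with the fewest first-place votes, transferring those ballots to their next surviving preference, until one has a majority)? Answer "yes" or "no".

no

Anti-plurality — last-place votes: X 49, Z 54, W 25, Y 54. Winner: W.
Instant-runoff — R1 X 35, Z 43, W 61, Y 43 (X out); R2 Z 53, W 61, Y 68 (Z out); R3 W 88, Y 94 (Y winner). Winner: Y.
The two methods disagree.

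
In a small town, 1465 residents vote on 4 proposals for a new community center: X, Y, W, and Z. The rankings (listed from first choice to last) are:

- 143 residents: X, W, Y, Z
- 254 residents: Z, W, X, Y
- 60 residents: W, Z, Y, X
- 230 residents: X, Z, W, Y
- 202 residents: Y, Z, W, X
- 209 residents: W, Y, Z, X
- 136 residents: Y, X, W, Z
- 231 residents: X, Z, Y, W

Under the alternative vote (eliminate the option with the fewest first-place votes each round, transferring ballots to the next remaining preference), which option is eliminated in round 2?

Round 1: X 604, Y 338, W 269, Z 254. Eliminate Z.
Round 2: X 604, Y 338, W 523. Eliminate Y.

Y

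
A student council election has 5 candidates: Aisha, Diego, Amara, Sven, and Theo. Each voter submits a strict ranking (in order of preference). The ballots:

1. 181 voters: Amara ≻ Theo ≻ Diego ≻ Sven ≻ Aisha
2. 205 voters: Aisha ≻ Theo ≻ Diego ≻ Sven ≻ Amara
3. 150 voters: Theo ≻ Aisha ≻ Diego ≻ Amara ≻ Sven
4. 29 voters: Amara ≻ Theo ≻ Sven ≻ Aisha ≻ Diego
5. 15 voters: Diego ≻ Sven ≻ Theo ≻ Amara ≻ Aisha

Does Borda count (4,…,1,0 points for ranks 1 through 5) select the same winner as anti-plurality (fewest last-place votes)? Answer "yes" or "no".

yes

Borda — scores: Aisha 1299, Diego 1132, Amara 1005, Sven 489, Theo 1875. Winner: Theo.
Anti-plurality — last-place votes: Aisha 196, Diego 29, Amara 205, Sven 150, Theo 0. Winner: Theo.
The two methods agree.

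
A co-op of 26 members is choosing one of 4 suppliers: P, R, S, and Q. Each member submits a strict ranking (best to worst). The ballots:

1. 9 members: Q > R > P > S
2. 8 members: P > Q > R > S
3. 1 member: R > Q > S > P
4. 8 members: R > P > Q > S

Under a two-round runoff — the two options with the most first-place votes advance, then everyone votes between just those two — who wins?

Round 1 first-place votes: P 8, R 9, S 0, Q 9.
Q and R advance.
Runoff: Q is preferred to R by 17 voters; R by 9.
Q wins the runoff.

Q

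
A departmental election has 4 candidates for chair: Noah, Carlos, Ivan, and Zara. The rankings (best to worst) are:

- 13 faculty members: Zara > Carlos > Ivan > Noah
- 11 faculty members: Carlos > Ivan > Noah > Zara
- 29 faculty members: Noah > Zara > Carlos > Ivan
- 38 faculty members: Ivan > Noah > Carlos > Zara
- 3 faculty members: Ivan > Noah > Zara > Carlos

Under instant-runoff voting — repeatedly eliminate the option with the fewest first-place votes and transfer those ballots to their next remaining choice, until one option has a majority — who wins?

Round 1: Noah 29, Carlos 11, Ivan 41, Zara 13. Eliminate Carlos.
Round 2: Noah 29, Ivan 52, Zara 13. Ivan has a majority.

Ivan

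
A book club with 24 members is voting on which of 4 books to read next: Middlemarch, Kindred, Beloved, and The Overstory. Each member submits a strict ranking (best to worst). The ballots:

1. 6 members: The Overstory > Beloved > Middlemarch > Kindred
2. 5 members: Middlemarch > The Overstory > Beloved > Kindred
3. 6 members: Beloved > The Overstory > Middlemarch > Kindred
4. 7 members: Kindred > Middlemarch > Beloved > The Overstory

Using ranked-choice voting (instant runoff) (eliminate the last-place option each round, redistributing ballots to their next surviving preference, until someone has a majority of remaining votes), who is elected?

The Overstory

Round 1: Middlemarch 5, Kindred 7, Beloved 6, The Overstory 6. Eliminate Middlemarch.
Round 2: Kindred 7, Beloved 6, The Overstory 11. Eliminate Beloved.
Round 3: Kindred 7, The Overstory 17. The Overstory has a majority.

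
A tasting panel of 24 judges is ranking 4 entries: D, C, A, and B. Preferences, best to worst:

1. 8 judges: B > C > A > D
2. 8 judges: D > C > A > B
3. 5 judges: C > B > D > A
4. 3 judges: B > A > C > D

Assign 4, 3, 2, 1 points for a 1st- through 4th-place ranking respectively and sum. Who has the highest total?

C

D: 8·1 + 8·4 + 5·2 + 3·1 = 53
C: 8·3 + 8·3 + 5·4 + 3·2 = 74
A: 8·2 + 8·2 + 5·1 + 3·3 = 46
B: 8·4 + 8·1 + 5·3 + 3·4 = 67
C has the highest Borda score (74).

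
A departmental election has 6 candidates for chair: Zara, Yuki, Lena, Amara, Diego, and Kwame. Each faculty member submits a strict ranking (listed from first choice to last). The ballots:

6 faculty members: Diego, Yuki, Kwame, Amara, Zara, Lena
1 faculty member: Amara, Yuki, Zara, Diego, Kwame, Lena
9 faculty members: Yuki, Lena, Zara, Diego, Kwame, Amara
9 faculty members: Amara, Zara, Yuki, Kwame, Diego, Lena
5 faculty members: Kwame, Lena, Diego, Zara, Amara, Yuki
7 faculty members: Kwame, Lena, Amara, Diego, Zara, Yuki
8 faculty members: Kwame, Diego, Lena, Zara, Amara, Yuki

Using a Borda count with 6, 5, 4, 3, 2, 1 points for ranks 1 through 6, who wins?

Zara: 6·2 + 1·4 + 9·4 + 9·5 + 5·3 + 7·2 + 8·3 = 150
Yuki: 6·5 + 1·5 + 9·6 + 9·4 + 5·1 + 7·1 + 8·1 = 145
Lena: 6·1 + 1·1 + 9·5 + 9·1 + 5·5 + 7·5 + 8·4 = 153
Amara: 6·3 + 1·6 + 9·1 + 9·6 + 5·2 + 7·4 + 8·2 = 141
Diego: 6·6 + 1·3 + 9·3 + 9·2 + 5·4 + 7·3 + 8·5 = 165
Kwame: 6·4 + 1·2 + 9·2 + 9·3 + 5·6 + 7·6 + 8·6 = 191
Kwame has the highest Borda score (191).

Kwame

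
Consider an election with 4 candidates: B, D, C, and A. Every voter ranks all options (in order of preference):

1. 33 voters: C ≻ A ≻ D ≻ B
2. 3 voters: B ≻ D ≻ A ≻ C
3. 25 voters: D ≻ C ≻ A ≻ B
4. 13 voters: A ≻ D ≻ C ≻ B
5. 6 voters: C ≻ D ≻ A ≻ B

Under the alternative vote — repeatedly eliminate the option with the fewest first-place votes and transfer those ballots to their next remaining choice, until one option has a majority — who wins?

Round 1: B 3, D 25, C 39, A 13. Eliminate B.
Round 2: D 28, C 39, A 13. Eliminate A.
Round 3: D 41, C 39. D has a majority.

D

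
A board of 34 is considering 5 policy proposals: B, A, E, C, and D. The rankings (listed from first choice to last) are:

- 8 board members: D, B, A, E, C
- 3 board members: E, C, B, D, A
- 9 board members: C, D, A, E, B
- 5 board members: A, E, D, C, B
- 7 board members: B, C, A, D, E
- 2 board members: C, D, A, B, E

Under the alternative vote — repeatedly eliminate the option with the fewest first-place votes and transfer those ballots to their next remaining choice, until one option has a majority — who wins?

C

Round 1: B 7, A 5, E 3, C 11, D 8. Eliminate E.
Round 2: B 7, A 5, C 14, D 8. Eliminate A.
Round 3: B 7, C 14, D 13. Eliminate B.
Round 4: C 21, D 13. C has a majority.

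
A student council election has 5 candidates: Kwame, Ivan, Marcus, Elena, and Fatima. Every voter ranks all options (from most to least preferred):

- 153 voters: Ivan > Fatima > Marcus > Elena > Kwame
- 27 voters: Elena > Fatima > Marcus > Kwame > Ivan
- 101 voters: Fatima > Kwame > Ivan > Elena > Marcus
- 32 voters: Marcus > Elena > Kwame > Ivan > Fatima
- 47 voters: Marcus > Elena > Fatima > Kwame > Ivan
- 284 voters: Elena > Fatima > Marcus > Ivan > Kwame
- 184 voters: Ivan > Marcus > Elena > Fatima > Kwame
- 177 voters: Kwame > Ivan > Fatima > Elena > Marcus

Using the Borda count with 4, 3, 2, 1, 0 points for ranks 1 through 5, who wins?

Fatima

Kwame: 153·0 + 27·1 + 101·3 + 32·2 + 47·1 + 284·0 + 184·0 + 177·4 = 1149
Ivan: 153·4 + 27·0 + 101·2 + 32·1 + 47·0 + 284·1 + 184·4 + 177·3 = 2397
Marcus: 153·2 + 27·2 + 101·0 + 32·4 + 47·4 + 284·2 + 184·3 + 177·0 = 1796
Elena: 153·1 + 27·4 + 101·1 + 32·3 + 47·3 + 284·4 + 184·2 + 177·1 = 2280
Fatima: 153·3 + 27·3 + 101·4 + 32·0 + 47·2 + 284·3 + 184·1 + 177·2 = 2428
Fatima has the highest Borda score (2428).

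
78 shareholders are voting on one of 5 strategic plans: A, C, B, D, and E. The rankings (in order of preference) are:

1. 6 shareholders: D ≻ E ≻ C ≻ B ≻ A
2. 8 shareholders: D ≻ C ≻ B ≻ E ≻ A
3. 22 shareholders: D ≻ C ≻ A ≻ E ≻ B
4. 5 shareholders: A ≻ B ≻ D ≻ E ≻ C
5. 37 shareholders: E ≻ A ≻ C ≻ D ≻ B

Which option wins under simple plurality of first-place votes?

First-place votes: A 5, C 0, B 0, D 36, E 37.
E has the most first-place votes.

E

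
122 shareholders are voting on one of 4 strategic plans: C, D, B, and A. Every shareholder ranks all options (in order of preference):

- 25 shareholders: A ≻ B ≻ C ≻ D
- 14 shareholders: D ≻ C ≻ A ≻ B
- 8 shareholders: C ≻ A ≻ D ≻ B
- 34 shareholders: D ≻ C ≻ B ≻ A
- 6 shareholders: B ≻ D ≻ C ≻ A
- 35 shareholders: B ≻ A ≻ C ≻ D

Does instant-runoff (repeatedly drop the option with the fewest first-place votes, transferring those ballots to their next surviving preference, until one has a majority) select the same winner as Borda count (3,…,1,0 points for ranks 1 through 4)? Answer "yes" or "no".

yes

Instant-runoff — R1 C 8, D 48, B 41, A 25 (C out); R2 D 48, B 41, A 33 (A out); R3 D 56, B 66 (B winner). Winner: B.
Borda — scores: C 186, D 164, B 207, A 175. Winner: B.
The two methods agree.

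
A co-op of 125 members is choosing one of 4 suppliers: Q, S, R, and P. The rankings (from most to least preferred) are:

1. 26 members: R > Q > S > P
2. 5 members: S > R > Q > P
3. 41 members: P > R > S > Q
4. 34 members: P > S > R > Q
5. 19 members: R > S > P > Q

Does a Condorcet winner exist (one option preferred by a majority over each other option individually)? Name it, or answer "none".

P

P vs Q: 94–31 for P.
P vs S: 75–50 for P.
P vs R: 75–50 for P.
P beats every other option head-to-head.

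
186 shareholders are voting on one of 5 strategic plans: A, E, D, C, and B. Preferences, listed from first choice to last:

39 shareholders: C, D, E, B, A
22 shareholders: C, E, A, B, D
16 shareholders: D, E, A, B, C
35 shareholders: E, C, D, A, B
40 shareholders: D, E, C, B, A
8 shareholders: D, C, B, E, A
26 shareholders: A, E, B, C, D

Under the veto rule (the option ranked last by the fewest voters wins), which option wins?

E

Last-place votes: A 87, E 0, D 48, C 16, B 35.
E is ranked last by the fewest voters, so E wins.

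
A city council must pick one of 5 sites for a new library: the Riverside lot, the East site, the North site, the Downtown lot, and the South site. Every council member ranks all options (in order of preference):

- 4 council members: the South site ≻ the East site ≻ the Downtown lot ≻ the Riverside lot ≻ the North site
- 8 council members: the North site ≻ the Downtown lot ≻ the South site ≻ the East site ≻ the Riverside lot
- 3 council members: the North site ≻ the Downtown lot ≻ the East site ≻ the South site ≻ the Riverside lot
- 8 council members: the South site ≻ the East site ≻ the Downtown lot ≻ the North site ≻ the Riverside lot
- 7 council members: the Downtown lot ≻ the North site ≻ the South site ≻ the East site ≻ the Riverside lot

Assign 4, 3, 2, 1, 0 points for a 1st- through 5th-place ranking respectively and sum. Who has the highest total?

the Riverside lot: 4·1 + 8·0 + 3·0 + 8·0 + 7·0 = 4
the East site: 4·3 + 8·1 + 3·2 + 8·3 + 7·1 = 57
the North site: 4·0 + 8·4 + 3·4 + 8·1 + 7·3 = 73
the Downtown lot: 4·2 + 8·3 + 3·3 + 8·2 + 7·4 = 85
the South site: 4·4 + 8·2 + 3·1 + 8·4 + 7·2 = 81
the Downtown lot has the highest Borda score (85).

the Downtown lot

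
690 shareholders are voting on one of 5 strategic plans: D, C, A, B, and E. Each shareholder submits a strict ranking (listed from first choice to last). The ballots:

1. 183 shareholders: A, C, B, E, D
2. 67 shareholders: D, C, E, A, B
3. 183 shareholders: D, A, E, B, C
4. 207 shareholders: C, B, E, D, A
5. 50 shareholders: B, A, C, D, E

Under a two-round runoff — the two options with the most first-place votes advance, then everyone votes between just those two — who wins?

C

Round 1 first-place votes: D 250, C 207, A 183, B 50, E 0.
D and C advance.
Runoff: D is preferred to C by 250 voters; C by 440.
C wins the runoff.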